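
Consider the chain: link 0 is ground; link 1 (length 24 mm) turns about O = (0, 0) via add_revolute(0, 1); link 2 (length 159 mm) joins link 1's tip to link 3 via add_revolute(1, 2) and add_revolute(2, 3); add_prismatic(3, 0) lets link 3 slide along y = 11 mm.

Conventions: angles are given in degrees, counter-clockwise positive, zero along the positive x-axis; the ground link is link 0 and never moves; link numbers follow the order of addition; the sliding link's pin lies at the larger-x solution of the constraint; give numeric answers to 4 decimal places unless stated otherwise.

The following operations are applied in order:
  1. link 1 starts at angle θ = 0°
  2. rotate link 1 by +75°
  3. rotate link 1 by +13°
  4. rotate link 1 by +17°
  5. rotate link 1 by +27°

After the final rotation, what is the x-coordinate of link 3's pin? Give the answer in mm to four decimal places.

geometry: r = 24 mm, L = 159 mm, e = 11 mm; θ starts at 0°
rotate link 1 by +75°: θ ← 0° +75° = 75°
rotate link 1 by +13°: θ ← 75° +13° = 88°
rotate link 1 by +17°: θ ← 88° +17° = 105°
rotate link 1 by +27°: θ ← 105° +27° = 132°
crank pin P = (r cos θ, r sin θ) = (-16.059135, 17.835476)
h = r sin θ − e = 17.835476 − 11 = 6.835476
x = r cos θ + √(L² − h²) = -16.059135 + 158.853002 = 142.793868

142.7939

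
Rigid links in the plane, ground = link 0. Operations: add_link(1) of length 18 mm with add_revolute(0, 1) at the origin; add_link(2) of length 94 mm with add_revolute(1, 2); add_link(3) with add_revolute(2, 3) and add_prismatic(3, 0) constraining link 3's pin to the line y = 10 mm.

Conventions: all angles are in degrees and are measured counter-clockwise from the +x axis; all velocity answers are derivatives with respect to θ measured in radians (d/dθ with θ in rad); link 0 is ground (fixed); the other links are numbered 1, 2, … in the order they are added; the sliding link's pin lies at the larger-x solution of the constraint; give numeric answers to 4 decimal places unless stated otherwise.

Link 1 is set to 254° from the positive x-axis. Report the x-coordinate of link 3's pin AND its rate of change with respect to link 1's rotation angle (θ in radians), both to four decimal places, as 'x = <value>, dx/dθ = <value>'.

geometry: r = 18 mm, L = 94 mm, e = 10 mm
crank pin P = (r cos θ, r sin θ) = (-4.961472, -17.302711)
h = r sin θ − e = -17.302711 − 10 = -27.302711
x = r cos θ + √(L² − h²) = -4.961472 + 89.947551 = 84.986079
dx/dθ = −r sin θ − h·r cos θ/√(L² − h²) (θ in radians; h = -27.302711) = 15.796703

x = 84.9861, dx/dθ = 15.7967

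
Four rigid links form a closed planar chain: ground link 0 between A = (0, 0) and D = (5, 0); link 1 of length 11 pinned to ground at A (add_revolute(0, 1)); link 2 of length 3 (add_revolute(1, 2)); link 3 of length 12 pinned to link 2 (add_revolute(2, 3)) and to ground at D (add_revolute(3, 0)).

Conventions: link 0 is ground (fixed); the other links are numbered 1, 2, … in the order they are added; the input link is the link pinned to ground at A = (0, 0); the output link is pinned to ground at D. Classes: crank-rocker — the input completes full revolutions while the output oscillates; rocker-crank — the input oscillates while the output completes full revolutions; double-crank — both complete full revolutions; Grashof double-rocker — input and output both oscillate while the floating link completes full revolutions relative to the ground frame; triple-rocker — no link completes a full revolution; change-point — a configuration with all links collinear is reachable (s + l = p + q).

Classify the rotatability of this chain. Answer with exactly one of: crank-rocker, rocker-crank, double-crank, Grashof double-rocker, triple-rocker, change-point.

lengths: ground=5, input=11, coupler=3, output=12
sorted: s=3 (shortest), l=12 (longest), p+q=16
s + l = 15 vs p + q = 16
s + l < p + q (Grashof) with shortest = coupler link → Grashof double-rocker

Grashof double-rocker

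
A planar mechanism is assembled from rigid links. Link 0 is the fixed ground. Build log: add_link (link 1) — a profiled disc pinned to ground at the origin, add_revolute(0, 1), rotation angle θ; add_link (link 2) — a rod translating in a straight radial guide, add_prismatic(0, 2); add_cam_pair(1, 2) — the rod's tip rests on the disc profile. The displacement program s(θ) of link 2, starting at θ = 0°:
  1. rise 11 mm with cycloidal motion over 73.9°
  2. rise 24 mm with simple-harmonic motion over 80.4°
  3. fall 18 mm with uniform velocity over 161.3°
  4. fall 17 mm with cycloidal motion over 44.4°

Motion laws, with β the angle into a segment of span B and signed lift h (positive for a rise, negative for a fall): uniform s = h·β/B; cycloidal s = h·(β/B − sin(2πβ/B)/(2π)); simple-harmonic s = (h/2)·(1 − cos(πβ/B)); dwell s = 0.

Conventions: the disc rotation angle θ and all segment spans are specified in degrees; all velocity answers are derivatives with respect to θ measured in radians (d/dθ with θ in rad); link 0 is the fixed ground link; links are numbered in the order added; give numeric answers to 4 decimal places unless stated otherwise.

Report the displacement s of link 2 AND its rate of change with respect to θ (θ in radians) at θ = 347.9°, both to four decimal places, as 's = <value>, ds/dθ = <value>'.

seg 1 [0°–73.9°] cycloidal, h=11: full span → s += 11 → s = 11.0000
seg 2 [73.9°–154.3°] simple-harmonic, h=24: full span → s += 24 → s = 35.0000
seg 3 [154.3°–315.6°] uniform, h=-18: full span → s += -18 → s = 17.0000
seg 4 [315.6°–360°] cycloidal, h=-17: θ=347.9° here. β=32.3, B=44.4. -17·(0.7275 − sin(2π·0.7275)/(2π)) = -15.0457 → s = 1.9543
velocity in seg [315.6°–360°] (cycloidal), θ in radians: β = 32.3° = 0.5637 rad, B = 44.4° = 0.7749 rad; ds/dθ = (h/B)(1 − cos(2πβ/B)) = ((-17)/0.7749)(1 − cos(2π·0.7275)) = -25.031678 mm/rad

s = 1.9543, ds/dθ = -25.0317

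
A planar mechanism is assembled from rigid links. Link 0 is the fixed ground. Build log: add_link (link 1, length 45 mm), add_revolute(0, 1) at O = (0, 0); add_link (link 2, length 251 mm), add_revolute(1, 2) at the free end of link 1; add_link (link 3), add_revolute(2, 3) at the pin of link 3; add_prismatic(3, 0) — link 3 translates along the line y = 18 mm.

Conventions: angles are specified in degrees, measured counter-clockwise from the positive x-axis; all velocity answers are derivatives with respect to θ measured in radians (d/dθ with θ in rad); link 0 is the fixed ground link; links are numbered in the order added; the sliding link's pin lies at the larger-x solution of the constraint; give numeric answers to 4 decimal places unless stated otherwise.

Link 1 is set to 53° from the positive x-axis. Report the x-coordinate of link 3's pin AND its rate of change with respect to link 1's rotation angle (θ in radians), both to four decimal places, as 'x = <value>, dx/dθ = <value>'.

geometry: r = 45 mm, L = 251 mm, e = 18 mm
crank pin P = (r cos θ, r sin θ) = (27.081676, 35.938598)
h = r sin θ − e = 35.938598 − 18 = 17.938598
x = r cos θ + √(L² − h²) = 27.081676 + 250.358157 = 277.439833
dx/dθ = −r sin θ − h·r cos θ/√(L² − h²) (θ in radians; h = 17.938598) = -37.879047

x = 277.4398, dx/dθ = -37.8790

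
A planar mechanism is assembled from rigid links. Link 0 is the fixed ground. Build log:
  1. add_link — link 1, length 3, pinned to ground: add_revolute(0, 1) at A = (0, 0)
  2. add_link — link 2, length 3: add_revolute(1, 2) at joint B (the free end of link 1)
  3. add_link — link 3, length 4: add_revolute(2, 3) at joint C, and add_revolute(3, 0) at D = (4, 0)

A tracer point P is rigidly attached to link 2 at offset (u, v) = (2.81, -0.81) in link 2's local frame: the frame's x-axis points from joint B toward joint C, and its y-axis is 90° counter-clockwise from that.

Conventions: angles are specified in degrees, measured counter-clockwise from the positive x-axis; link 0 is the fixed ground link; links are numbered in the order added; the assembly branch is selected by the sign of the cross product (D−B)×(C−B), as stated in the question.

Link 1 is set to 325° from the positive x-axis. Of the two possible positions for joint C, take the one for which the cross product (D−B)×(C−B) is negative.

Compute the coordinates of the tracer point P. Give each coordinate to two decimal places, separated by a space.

A=(0,0), D=(4.00,0)
B = A + 3.00·(cos325°, sin325°) = (2.4575, -1.7207)
|BD| = 2.3109
circle(B,3.00) ∩ circle(D,4.00): a=-0.3591, h=2.9784
  candidates: C₊=(0.0000,-0.0000) cross=6.883; C₋=(4.4355,-3.9762) cross=-6.883
  branch - wants cross < 0 → take C=(4.4355,-3.9762) (cross=-6.883)
ex = (C−B)/|BC| = (0.6594,-0.7518); ey = (0.7518,0.6594)
P = B + 2.81·ex + -0.81·ey = (3.7013,-4.3675)

3.70 -4.37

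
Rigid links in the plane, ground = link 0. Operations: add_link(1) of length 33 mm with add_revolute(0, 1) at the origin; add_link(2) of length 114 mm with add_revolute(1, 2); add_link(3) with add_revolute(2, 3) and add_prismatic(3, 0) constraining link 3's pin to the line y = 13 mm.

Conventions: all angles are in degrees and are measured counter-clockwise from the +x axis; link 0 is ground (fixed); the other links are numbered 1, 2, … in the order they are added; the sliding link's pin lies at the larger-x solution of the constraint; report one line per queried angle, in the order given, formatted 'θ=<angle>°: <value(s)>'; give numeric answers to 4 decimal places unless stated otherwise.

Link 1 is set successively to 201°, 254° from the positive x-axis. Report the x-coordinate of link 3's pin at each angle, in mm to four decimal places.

geometry: r = 33 mm, L = 114 mm, e = 13 mm
θ=201°: crank pin P = (r cos θ, r sin θ) = (-30.808154, -11.826142)
θ=201°: h = r sin θ − e = -11.826142 − 13 = -24.826142
θ=201°: x = r cos θ + √(L² − h²) = -30.808154 + 111.263932 = 80.455778
θ=254°: crank pin P = (r cos θ, r sin θ) = (-9.096033, -31.721636)
θ=254°: h = r sin θ − e = -31.721636 − 13 = -44.721636
θ=254°: x = r cos θ + √(L² − h²) = -9.096033 + 104.861696 = 95.765663

θ=201°: 80.4558
θ=254°: 95.7657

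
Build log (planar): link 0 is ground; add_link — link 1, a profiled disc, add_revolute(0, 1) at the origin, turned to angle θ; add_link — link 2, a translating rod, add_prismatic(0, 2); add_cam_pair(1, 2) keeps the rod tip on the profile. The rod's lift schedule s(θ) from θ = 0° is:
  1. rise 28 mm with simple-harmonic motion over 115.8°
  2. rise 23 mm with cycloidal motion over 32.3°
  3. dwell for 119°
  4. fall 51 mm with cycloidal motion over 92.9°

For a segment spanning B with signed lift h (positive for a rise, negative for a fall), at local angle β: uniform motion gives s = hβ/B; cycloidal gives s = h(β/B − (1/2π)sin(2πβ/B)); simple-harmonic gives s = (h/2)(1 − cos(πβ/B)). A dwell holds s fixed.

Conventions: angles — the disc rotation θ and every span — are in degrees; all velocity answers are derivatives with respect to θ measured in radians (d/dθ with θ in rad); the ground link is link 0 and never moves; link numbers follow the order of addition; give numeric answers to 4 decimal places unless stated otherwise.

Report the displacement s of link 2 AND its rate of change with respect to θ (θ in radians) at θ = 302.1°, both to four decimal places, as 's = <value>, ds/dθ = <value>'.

seg 1 [0°–115.8°] simple-harmonic, h=28: full span → s += 28 → s = 28.0000
seg 2 [115.8°–148.1°] cycloidal, h=23: full span → s += 23 → s = 51.0000
seg 3 [148.1°–267.1°] dwell: s stays 51.0000
seg 4 [267.1°–360°] cycloidal, h=-51: θ=302.1° here. β=35, B=92.9. -51·(0.3767 − sin(2π·0.3767)/(2π)) = -13.5381 → s = 37.4619
velocity in seg [267.1°–360°] (cycloidal), θ in radians: β = 35° = 0.6109 rad, B = 92.9° = 1.6214 rad; ds/dθ = (h/B)(1 − cos(2πβ/B)) = ((-51)/1.6214)(1 − cos(2π·0.3767)) = -53.938582 mm/rad

s = 37.4619, ds/dθ = -53.9386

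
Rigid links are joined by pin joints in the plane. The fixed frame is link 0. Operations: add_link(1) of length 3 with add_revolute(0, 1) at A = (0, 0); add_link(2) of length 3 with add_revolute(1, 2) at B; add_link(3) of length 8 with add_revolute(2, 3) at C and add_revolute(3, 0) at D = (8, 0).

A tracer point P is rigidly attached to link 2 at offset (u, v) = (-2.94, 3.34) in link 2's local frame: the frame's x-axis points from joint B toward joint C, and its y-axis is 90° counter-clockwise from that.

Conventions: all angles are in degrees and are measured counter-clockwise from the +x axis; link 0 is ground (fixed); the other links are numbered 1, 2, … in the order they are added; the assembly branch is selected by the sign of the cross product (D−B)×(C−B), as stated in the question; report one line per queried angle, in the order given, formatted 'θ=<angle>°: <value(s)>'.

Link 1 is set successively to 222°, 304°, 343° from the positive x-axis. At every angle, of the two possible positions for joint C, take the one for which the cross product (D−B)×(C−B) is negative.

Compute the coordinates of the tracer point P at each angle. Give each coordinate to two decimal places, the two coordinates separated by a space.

A=(0,0), D=(8.00,0)
θ=222°: B = A + 3.00·(cos222°, sin222°) = (-2.2294, -2.0074)
θ=222°: |BD| = 10.4245
θ=222°: circle(B,3.00) ∩ circle(D,8.00): a=2.5743, h=1.5405
θ=222°:   candidates: C₊=(-0.0000,0.0000) cross=16.059; C₋=(0.5933,-3.0234) cross=-16.059
θ=222°:   branch - wants cross < 0 → take C=(0.5933,-3.0234) (cross=-16.059)
θ=222°: ex = (C−B)/|BC| = (0.9409,-0.3387); ey = (0.3387,0.9409)
θ=222°: P = B + -2.94·ex + 3.34·ey = (-3.8646,2.1309)
θ=304°: B = A + 3.00·(cos304°, sin304°) = (1.6776, -2.4871)
θ=304°: |BD| = 6.7940
θ=304°: circle(B,3.00) ∩ circle(D,8.00): a=-0.6507, h=2.9286
θ=304°:   candidates: C₊=(-0.0000,-0.0000) cross=19.897; C₋=(2.1442,-5.4506) cross=-19.897
θ=304°:   branch - wants cross < 0 → take C=(2.1442,-5.4506) (cross=-19.897)
θ=304°: ex = (C−B)/|BC| = (0.1555,-0.9878); ey = (0.9878,0.1555)
θ=304°: P = B + -2.94·ex + 3.34·ey = (4.5197,0.9366)
θ=343°: B = A + 3.00·(cos343°, sin343°) = (2.8689, -0.8771)
θ=343°: |BD| = 5.2055
θ=343°: circle(B,3.00) ∩ circle(D,8.00): a=-2.6801, h=1.3480
θ=343°:   candidates: C₊=(0.0000,0.0000) cross=7.017; C₋=(0.4543,-2.6574) cross=-7.017
θ=343°:   branch - wants cross < 0 → take C=(0.4543,-2.6574) (cross=-7.017)
θ=343°: ex = (C−B)/|BC| = (-0.8049,-0.5934); ey = (0.5934,-0.8049)
θ=343°: P = B + -2.94·ex + 3.34·ey = (7.2173,-1.8207)

θ=222°: -3.86 2.13
θ=304°: 4.52 0.94
θ=343°: 7.22 -1.82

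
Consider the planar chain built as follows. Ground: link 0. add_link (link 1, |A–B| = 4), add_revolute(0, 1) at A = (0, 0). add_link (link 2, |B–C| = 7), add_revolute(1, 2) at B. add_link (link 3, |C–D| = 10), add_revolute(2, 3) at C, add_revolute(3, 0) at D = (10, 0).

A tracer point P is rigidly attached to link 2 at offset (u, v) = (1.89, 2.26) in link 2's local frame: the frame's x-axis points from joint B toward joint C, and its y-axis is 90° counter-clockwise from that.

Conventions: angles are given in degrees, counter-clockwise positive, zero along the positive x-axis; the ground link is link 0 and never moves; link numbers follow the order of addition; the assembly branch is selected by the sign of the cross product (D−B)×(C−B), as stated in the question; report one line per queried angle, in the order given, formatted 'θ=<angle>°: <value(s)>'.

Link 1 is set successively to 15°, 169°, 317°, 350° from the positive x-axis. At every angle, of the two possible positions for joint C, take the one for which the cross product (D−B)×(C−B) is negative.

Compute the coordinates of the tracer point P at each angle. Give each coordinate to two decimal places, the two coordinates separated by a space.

A=(0,0), D=(10.00,0)
θ=15°: B = A + 4.00·(cos15°, sin15°) = (3.8637, 1.0353)
θ=15°: |BD| = 6.2230
θ=15°: circle(B,7.00) ∩ circle(D,10.00): a=-0.9862, h=6.9302
θ=15°:   candidates: C₊=(4.0442,8.0329) cross=43.127; C₋=(1.7383,-5.6343) cross=-43.127
θ=15°:   branch - wants cross < 0 → take C=(1.7383,-5.6343) (cross=-43.127)
θ=15°: ex = (C−B)/|BC| = (-0.3036,-0.9528); ey = (0.9528,-0.3036)
θ=15°: P = B + 1.89·ex + 2.26·ey = (5.4432,-1.4517)
θ=169°: B = A + 4.00·(cos169°, sin169°) = (-3.9265, 0.7632)
θ=169°: |BD| = 13.9474
θ=169°: circle(B,7.00) ∩ circle(D,10.00): a=5.1454, h=4.7460
θ=169°:   candidates: C₊=(1.4709,5.2206) cross=66.195; C₋=(0.9515,-4.2573) cross=-66.195
θ=169°:   branch - wants cross < 0 → take C=(0.9515,-4.2573) (cross=-66.195)
θ=169°: ex = (C−B)/|BC| = (0.6969,-0.7172); ey = (0.7172,0.6969)
θ=169°: P = B + 1.89·ex + 2.26·ey = (-0.9886,0.9826)
θ=317°: B = A + 4.00·(cos317°, sin317°) = (2.9254, -2.7280)
θ=317°: |BD| = 7.5823
θ=317°: circle(B,7.00) ∩ circle(D,10.00): a=0.4281, h=6.9869
θ=317°:   candidates: C₊=(0.8111,3.9451) cross=52.977; C₋=(5.8386,-9.0930) cross=-52.977
θ=317°:   branch - wants cross < 0 → take C=(5.8386,-9.0930) (cross=-52.977)
θ=317°: ex = (C−B)/|BC| = (0.4162,-0.9093); ey = (0.9093,0.4162)
θ=317°: P = B + 1.89·ex + 2.26·ey = (5.7670,-3.5060)
θ=350°: B = A + 4.00·(cos350°, sin350°) = (3.9392, -0.6946)
θ=350°: |BD| = 6.1004
θ=350°: circle(B,7.00) ∩ circle(D,10.00): a=-1.1298, h=6.9082
θ=350°:   candidates: C₊=(2.0302,6.0401) cross=42.143; C₋=(3.6033,-7.6865) cross=-42.143
θ=350°:   branch - wants cross < 0 → take C=(3.6033,-7.6865) (cross=-42.143)
θ=350°: ex = (C−B)/|BC| = (-0.0480,-0.9988); ey = (0.9988,-0.0480)
θ=350°: P = B + 1.89·ex + 2.26·ey = (6.1059,-2.6909)

θ=15°: 5.44 -1.45
θ=169°: -0.99 0.98
θ=317°: 5.77 -3.51
θ=350°: 6.11 -2.69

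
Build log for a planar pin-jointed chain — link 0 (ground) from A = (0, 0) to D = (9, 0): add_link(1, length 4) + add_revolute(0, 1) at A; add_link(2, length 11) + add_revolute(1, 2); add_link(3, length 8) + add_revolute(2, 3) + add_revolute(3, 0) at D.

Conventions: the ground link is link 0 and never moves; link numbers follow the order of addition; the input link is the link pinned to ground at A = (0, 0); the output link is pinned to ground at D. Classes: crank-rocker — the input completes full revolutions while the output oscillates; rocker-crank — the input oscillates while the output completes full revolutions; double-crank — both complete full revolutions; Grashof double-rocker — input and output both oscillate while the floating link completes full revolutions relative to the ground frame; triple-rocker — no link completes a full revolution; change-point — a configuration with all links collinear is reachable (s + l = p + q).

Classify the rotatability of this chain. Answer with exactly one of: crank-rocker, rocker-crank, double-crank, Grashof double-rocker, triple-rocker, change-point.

lengths: ground=9, input=4, coupler=11, output=8
sorted: s=4 (shortest), l=11 (longest), p+q=17
s + l = 15 vs p + q = 17
s + l < p + q (Grashof) with shortest = input link → crank-rocker

crank-rocker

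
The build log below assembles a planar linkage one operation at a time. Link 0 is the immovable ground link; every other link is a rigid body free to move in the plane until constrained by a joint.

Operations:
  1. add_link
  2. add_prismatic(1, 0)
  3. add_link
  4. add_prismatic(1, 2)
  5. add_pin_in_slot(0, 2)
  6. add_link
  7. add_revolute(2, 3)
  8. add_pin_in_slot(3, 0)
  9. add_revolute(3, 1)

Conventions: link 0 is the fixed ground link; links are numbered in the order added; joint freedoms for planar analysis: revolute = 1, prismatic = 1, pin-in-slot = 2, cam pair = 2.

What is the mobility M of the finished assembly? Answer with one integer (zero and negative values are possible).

(L,J1,J2)=(1,0,0); link0 fixed
link1: (2,0,0)
P 1-0 [J1]: (2,1,0)
link2: (3,1,0)
P 1-2 [J1]: (3,2,0)
PS 0-2 [J2]: (3,2,1)
link3: (4,2,1)
R 2-3 [J1]: (4,3,1)
PS 3-0 [J2]: (4,3,2)
R 3-1 [J1]: (4,4,2)
Grübler: 3·3 − 2·4 − 2 = -1

M = -1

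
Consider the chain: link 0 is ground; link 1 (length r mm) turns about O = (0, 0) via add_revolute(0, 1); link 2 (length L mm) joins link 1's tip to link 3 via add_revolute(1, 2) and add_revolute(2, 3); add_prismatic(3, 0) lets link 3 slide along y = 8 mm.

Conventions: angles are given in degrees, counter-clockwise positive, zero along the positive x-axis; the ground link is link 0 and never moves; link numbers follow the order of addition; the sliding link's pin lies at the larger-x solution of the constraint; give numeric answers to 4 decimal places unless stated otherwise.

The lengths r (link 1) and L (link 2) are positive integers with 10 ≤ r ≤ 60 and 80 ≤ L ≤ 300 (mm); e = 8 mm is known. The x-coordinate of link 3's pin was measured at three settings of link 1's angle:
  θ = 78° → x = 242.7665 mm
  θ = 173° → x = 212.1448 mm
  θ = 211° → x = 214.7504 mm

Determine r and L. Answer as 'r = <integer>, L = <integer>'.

constraint per measurement: (x − r cos θ)² + (r sin θ − e)² = L²
subtracting the θ₁ and θ₂ equations cancels the r² and L² terms:
r = (x₁² − x₂²) / (2[(x₁cos θ₁ + e sin θ₁) − (x₂cos θ₂ + e sin θ₂)]) = 26.0000 → r = 26
L² = (x₁ − r cos θ₁)² + (r sin θ₁ − e)² = 56644.0165 → L = 238.0000 → L = 238
check at θ₃=211°: x = 214.7504 (printed 214.7504) ✓

r = 26, L = 238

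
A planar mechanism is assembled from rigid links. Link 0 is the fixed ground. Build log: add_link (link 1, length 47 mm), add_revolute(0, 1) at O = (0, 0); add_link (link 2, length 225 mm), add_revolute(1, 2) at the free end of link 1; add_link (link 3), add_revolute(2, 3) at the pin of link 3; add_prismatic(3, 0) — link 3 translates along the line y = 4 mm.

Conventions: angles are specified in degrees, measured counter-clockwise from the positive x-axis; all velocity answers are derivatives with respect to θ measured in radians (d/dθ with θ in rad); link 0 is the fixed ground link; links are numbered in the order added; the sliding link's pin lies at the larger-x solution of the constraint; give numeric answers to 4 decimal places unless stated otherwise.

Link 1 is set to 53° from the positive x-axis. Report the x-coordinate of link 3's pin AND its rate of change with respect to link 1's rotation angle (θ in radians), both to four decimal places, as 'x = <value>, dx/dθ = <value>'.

geometry: r = 47 mm, L = 225 mm, e = 4 mm
crank pin P = (r cos θ, r sin θ) = (28.285306, 37.535869)
h = r sin θ − e = 37.535869 − 4 = 33.535869
x = r cos θ + √(L² − h²) = 28.285306 + 222.486731 = 250.772037
dx/dθ = −r sin θ − h·r cos θ/√(L² − h²) (θ in radians; h = 33.535869) = -41.799370

x = 250.7720, dx/dθ = -41.7994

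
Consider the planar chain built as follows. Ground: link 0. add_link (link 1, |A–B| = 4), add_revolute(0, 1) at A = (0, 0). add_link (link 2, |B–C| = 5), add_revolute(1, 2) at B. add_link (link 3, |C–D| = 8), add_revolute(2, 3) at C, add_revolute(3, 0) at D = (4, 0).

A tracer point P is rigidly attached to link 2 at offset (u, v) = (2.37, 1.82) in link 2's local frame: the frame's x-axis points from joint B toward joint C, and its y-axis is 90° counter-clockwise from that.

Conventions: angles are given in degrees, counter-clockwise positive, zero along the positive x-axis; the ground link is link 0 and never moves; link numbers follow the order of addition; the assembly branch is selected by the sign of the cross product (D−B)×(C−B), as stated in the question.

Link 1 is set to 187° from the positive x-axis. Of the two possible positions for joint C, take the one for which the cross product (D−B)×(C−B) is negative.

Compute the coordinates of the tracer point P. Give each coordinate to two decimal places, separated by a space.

A=(0,0), D=(4.00,0)
B = A + 4.00·(cos187°, sin187°) = (-3.9702, -0.4875)
|BD| = 7.9851
circle(B,5.00) ∩ circle(D,8.00): a=1.5505, h=4.7535
  candidates: C₊=(-2.7128,4.3518) cross=37.957; C₋=(-2.1324,-5.1375) cross=-37.957
  branch - wants cross < 0 → take C=(-2.1324,-5.1375) (cross=-37.957)
ex = (C−B)/|BC| = (0.3676,-0.9300); ey = (0.9300,0.3676)
P = B + 2.37·ex + 1.82·ey = (-1.4065,-2.0226)

-1.41 -2.02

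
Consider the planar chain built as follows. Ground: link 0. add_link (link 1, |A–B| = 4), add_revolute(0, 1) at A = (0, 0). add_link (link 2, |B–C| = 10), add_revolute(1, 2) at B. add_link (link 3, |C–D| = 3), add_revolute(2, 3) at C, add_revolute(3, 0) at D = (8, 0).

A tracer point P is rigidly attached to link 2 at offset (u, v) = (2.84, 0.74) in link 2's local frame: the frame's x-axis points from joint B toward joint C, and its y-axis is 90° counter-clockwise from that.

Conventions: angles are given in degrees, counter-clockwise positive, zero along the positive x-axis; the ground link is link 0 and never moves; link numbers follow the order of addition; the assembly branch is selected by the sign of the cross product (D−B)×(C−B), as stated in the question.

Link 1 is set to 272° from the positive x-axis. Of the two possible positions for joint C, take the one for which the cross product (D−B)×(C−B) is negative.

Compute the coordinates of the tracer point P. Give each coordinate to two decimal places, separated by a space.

A=(0,0), D=(8.00,0)
B = A + 4.00·(cos272°, sin272°) = (0.1396, -3.9976)
|BD| = 8.8185
circle(B,10.00) ∩ circle(D,3.00): a=9.5689, h=2.9047
  candidates: C₊=(7.3521,2.9292) cross=25.615; C₋=(9.9855,-2.2489) cross=-25.615
  branch - wants cross < 0 → take C=(9.9855,-2.2489) (cross=-25.615)
ex = (C−B)/|BC| = (0.9846,0.1749); ey = (-0.1749,0.9846)
P = B + 2.84·ex + 0.74·ey = (2.8064,-2.7724)

2.81 -2.77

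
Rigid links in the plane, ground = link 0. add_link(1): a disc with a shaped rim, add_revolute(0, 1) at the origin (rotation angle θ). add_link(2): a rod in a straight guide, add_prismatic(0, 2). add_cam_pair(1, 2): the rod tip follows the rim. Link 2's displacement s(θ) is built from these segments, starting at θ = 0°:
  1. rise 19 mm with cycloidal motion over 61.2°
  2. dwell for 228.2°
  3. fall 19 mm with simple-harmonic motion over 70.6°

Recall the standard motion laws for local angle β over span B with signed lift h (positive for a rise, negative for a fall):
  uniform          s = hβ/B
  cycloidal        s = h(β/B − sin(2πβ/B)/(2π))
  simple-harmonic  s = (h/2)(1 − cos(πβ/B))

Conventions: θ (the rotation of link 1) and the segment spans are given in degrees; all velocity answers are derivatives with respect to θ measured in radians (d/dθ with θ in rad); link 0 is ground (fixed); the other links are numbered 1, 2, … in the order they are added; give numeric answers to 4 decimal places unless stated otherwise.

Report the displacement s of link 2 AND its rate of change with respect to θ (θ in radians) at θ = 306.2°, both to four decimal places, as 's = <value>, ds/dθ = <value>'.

segment 1 (0° to 61.2°, cycloidal, h = 19) is passed completely: s = 0.0000 + (19) = 19.0000
segment 2 (61.2° to 289.4°, dwell): s unchanged at 19.0000
θ = 306.2° falls in segment 3 (289.4° to 360°, simple-harmonic, h = -19): β = 306.2 − 289.4 = 16.8°, B = 70.6°; Δs = -19/2·(1 − cos(π·0.2380)) = -2.5333; s = 19.0000 − 2.5333 = 16.4667
velocity in seg [289.4°–360°] (simple-harmonic), θ in radians: β = 16.8° = 0.2932 rad, B = 70.6° = 1.2322 rad; ds/dθ = (πh/(2B)) sin(πβ/B) = (π·(-19)/(2·1.2322)) sin(π·0.2380) = -16.466913 mm/rad

s = 16.4667, ds/dθ = -16.4669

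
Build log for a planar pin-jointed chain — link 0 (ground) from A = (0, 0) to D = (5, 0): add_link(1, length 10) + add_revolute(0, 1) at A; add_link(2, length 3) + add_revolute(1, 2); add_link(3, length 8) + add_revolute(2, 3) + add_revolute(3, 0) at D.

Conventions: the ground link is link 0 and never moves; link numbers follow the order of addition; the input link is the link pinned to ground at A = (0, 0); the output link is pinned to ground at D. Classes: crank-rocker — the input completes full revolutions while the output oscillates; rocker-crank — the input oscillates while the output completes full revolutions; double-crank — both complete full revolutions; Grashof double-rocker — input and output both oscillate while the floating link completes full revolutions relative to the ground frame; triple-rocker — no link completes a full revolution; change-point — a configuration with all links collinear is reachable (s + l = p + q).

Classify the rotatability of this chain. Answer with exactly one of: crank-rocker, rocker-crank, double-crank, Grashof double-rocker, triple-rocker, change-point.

lengths: ground=5, input=10, coupler=3, output=8
sorted: s=3 (shortest), l=10 (longest), p+q=13
s + l = 13 vs p + q = 13
s + l = p + q → change-point (collinear configuration reachable)

change-point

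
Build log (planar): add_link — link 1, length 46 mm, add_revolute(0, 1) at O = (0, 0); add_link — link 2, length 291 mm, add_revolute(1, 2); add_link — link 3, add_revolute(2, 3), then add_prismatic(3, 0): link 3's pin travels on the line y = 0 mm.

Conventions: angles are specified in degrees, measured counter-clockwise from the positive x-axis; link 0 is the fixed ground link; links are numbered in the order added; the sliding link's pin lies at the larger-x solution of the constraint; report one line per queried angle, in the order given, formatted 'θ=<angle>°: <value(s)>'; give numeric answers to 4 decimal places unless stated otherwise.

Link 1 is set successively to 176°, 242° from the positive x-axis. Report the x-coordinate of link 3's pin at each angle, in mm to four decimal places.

geometry: r = 46 mm, L = 291 mm, e = 0 mm
θ=176°: crank pin P = (r cos θ, r sin θ) = (-45.887946, 3.208798)
θ=176°: h = r sin θ − e = 3.208798 − 0 = 3.208798
θ=176°: x = r cos θ + √(L² − h²) = -45.887946 + 290.982308 = 245.094362
θ=242°: crank pin P = (r cos θ, r sin θ) = (-21.595692, -40.615589)
θ=242°: h = r sin θ − e = -40.615589 − 0 = -40.615589
θ=242°: x = r cos θ + √(L² − h²) = -21.595692 + 288.151651 = 266.555959

θ=176°: 245.0944
θ=242°: 266.5560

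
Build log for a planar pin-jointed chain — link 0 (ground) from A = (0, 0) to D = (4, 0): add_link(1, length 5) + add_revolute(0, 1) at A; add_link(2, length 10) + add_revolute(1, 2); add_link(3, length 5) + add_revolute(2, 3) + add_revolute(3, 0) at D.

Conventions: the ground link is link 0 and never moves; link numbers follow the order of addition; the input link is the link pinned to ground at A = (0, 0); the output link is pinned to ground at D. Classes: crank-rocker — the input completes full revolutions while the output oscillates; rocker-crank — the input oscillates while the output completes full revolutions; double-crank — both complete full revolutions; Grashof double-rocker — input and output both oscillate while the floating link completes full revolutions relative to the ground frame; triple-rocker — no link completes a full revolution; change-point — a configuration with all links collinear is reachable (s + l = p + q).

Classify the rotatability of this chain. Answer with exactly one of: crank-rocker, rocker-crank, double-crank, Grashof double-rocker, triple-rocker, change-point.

lengths: ground=4, input=5, coupler=10, output=5
sorted: s=4 (shortest), l=10 (longest), p+q=10
s + l = 14 vs p + q = 10
s + l > p + q → non-Grashof → no link fully rotates → triple-rocker

triple-rocker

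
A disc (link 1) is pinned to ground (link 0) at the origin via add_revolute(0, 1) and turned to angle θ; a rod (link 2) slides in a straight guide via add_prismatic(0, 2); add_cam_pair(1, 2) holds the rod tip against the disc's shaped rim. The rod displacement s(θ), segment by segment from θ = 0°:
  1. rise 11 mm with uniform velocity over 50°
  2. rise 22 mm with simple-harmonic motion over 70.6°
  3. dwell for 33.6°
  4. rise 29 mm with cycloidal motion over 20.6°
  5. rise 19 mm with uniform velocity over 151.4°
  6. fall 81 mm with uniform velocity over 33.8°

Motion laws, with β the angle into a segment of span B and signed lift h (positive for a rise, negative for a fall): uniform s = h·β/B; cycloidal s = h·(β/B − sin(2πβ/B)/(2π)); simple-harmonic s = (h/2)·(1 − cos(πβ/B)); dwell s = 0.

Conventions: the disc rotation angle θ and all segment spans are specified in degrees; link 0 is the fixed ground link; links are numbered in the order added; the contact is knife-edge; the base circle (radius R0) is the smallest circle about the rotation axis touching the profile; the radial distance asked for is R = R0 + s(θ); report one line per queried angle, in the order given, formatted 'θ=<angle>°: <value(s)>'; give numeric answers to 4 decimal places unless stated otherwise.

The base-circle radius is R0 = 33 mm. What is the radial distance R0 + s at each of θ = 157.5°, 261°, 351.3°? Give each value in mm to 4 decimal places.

segment 1 (0° to 50°, uniform, h = 11) is passed completely: s = 0.0000 + (11) = 11.0000
segment 2 (50° to 120.6°, simple-harmonic, h = 22) is passed completely: s = 11.0000 + (22) = 33.0000
segment 3 (120.6° to 154.2°, dwell): s unchanged at 33.0000
θ = 157.5° falls in segment 4 (154.2° to 174.8°, cycloidal, h = 29): β = 157.5 − 154.2 = 3.3°, B = 20.6°; Δs = 29·(0.1602 − sin(2π·0.1602)/(2π)) = 0.7456; s = 33.0000 + 0.7456 = 33.7456
segment 4 (154.2° to 174.8°, cycloidal, h = 29) is passed completely: s = 33.0000 + (29) = 62.0000
θ = 261° falls in segment 5 (174.8° to 326.2°, uniform, h = 19): β = 261 − 174.8 = 86.2°, B = 151.4°; Δs = 19·86.2/151.4 = 10.8177; s = 62.0000 + 10.8177 = 72.8177
segment 5 (174.8° to 326.2°, uniform, h = 19) is passed completely: s = 62.0000 + (19) = 81.0000
θ = 351.3° falls in segment 6 (326.2° to 360°, uniform, h = -81): β = 351.3 − 326.2 = 25.1°, B = 33.8°; Δs = -81·25.1/33.8 = -60.1509; s = 81.0000 − 60.1509 = 20.8491
θ=157.5°: R = R0 + s = 33 + 33.7456 = 66.7456
θ=261°: R = R0 + s = 33 + 72.8177 = 105.8177
θ=351.3°: R = R0 + s = 33 + 20.8491 = 53.8491

θ=157.5°: 66.7456
θ=261°: 105.8177
θ=351.3°: 53.8491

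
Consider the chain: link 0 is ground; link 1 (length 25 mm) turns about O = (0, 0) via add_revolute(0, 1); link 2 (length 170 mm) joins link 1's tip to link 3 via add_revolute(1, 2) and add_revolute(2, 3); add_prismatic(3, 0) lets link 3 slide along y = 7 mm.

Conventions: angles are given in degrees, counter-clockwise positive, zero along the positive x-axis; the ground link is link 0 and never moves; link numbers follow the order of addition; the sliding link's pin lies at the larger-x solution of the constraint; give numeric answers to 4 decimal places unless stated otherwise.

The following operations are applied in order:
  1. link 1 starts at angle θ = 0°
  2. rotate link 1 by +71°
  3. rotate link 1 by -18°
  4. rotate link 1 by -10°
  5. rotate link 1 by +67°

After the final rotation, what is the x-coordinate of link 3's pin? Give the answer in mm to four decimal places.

geometry: r = 25 mm, L = 170 mm, e = 7 mm; θ starts at 0°
rotate link 1 by +71°: θ ← 0° +71° = 71°
rotate link 1 by -18°: θ ← 71° -18° = 53°
rotate link 1 by -10°: θ ← 53° -10° = 43°
rotate link 1 by +67°: θ ← 43° +67° = 110°
crank pin P = (r cos θ, r sin θ) = (-8.550504, 23.492316)
h = r sin θ − e = 23.492316 − 7 = 16.492316
x = r cos θ + √(L² − h²) = -8.550504 + 169.198119 = 160.647616

160.6476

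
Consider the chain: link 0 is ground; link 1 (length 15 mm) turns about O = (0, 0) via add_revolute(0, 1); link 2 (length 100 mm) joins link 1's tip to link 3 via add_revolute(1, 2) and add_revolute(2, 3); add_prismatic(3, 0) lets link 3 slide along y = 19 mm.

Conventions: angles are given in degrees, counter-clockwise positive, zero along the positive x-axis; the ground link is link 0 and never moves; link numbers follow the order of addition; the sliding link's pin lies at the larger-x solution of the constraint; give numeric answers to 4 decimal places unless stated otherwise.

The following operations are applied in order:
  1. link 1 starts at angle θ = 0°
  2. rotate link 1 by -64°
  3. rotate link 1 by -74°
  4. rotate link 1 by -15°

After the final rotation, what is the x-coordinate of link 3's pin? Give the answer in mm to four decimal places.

geometry: r = 15 mm, L = 100 mm, e = 19 mm; θ starts at 0°
rotate link 1 by -64°: θ ← 0° -64° = -64°
rotate link 1 by -74°: θ ← -64° -74° = -138°
rotate link 1 by -15°: θ ← -138° -15° = -153°
crank pin P = (r cos θ, r sin θ) = (-13.365098, -6.809857)
h = r sin θ − e = -6.809857 − 19 = -25.809857
x = r cos θ + √(L² − h²) = -13.365098 + 96.611859 = 83.246761

83.2468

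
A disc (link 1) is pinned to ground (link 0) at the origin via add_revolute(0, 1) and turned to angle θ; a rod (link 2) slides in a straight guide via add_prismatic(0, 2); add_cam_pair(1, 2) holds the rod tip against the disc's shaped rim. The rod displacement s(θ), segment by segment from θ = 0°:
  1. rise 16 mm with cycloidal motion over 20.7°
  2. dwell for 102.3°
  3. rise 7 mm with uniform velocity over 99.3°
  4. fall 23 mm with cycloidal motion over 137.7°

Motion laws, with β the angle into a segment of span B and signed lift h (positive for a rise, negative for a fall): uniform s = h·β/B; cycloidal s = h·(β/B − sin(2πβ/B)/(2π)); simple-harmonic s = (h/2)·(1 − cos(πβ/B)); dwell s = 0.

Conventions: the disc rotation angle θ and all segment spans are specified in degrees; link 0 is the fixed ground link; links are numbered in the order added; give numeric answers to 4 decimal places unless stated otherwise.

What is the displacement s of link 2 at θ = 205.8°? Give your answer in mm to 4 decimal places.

segment 1 (0° to 20.7°, cycloidal, h = 16) is passed completely: s = 0.0000 + (16) = 16.0000
segment 2 (20.7° to 123°, dwell): s unchanged at 16.0000
θ = 205.8° falls in segment 3 (123° to 222.3°, uniform, h = 7): β = 205.8 − 123 = 82.8°, B = 99.3°; Δs = 7·82.8/99.3 = 5.8369; s = 16.0000 + 5.8369 = 21.8369

21.8369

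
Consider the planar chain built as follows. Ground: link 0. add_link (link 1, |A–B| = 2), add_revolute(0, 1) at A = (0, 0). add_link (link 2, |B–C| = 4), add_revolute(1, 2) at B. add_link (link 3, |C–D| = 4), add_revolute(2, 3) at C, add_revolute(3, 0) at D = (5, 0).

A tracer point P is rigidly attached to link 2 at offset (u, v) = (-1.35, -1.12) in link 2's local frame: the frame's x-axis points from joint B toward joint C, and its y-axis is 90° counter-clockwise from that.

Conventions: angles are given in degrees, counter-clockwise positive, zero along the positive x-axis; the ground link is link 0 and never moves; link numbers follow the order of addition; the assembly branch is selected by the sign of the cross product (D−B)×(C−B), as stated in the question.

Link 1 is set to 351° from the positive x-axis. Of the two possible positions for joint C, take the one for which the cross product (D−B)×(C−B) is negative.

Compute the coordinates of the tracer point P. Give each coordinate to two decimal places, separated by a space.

A=(0,0), D=(5.00,0)
B = A + 2.00·(cos351°, sin351°) = (1.9754, -0.3129)
|BD| = 3.0408
circle(B,4.00) ∩ circle(D,4.00): a=1.5204, h=3.6998
  candidates: C₊=(3.1070,3.5237) cross=11.250; C₋=(3.8684,-3.8366) cross=-11.250
  branch - wants cross < 0 → take C=(3.8684,-3.8366) (cross=-11.250)
ex = (C−B)/|BC| = (0.4732,-0.8809); ey = (0.8809,0.4732)
P = B + -1.35·ex + -1.12·ey = (0.3499,0.3463)

0.35 0.35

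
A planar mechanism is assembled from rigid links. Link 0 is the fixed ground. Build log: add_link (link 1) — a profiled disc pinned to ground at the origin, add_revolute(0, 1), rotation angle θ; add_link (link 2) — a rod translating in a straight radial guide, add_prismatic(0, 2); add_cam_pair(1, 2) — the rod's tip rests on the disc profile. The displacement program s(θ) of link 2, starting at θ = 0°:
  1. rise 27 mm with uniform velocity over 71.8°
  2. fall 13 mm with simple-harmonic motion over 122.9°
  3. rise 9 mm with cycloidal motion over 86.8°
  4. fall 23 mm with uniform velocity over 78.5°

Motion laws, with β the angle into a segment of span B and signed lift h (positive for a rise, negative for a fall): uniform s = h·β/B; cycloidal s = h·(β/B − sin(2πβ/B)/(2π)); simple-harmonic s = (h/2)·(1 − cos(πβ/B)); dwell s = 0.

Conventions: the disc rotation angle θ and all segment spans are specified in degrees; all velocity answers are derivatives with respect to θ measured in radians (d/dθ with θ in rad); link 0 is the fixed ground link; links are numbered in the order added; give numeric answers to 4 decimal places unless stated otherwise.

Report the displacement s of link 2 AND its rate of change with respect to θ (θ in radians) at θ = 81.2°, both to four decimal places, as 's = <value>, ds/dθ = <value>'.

seg 1 [0°–71.8°] uniform, h=27: full span → s += 27 → s = 27.0000
seg 2 [71.8°–194.7°] simple-harmonic, h=-13: θ=81.2° here. β=9.4, B=122.9. -13/2·(1 − cos(π·0.0765)) = -0.1867 → s = 26.8133
velocity in seg [71.8°–194.7°] (simple-harmonic), θ in radians: β = 9.4° = 0.1641 rad, B = 122.9° = 2.1450 rad; ds/dθ = (πh/(2B)) sin(πβ/B) = (π·(-13)/(2·2.1450)) sin(π·0.0765) = -2.265545 mm/rad

s = 26.8133, ds/dθ = -2.2655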